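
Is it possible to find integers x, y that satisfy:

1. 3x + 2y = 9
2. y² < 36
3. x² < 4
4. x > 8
No

A contradictory subset is {x² < 4, x > 8}. No integer assignment can satisfy these jointly:

  - x² < 4: restricts x to |x| ≤ 1
  - x > 8: bounds one variable relative to a constant

Direct contradiction: the bounds on x require x ≥ 9 and x ≤ 1 simultaneously, which is empty.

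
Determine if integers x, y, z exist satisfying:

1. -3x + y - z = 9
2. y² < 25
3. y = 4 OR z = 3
Yes

Take x = -2, y = 4, z = 1. Substituting into each constraint:
  (1) -3(-2) + 4 + (-1) = 9 ✓
  (2) y² = (4)² = 16, and 16 < 25 ✓
  (3) y = 4, target 4 ✓ (first branch holds)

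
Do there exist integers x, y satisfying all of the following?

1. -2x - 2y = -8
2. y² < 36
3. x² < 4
Yes

Take x = 0, y = 4. Substituting into each constraint:
  (1) -2(0) - 2(4) = -8 ✓
  (2) y² = (4)² = 16, and 16 < 36 ✓
  (3) x² = (0)² = 0, and 0 < 4 ✓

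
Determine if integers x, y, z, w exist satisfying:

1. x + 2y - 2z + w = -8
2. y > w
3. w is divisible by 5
Yes

Take x = 0, y = 1, z = 5, w = 0. Substituting into each constraint:
  (1) 0 + 2(1) - 2(5) + 0 = -8 ✓
  (2) 1 > 0 ✓
  (3) 0 = 5 × 0, remainder 0 ✓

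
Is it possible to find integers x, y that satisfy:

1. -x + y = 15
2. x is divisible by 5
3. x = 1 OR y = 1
No

The full constraint system is jointly infeasible over the integers. Each constraint and what it forces:

  - -x + y = 15: is a linear equation tying the variables together
  - x is divisible by 5: restricts x to multiples of 5
  - x = 1 OR y = 1: forces a choice: either x = 1 or y = 1

Split on the disjunction (x = 1 OR y = 1):
  • If x = 1: this contradicts the divisibility constraint — 1 is not a multiple of 5.
  • If y = 1: with y = 1, writing x = 5x', every remaining term of the linear equation is divisible by 5, so the left side is ≡ 0 (mod 5); but the right side 14 ≡ 4 (mod 5). No integers can satisfy it.
Both branches are infeasible, so the system has no integer solution.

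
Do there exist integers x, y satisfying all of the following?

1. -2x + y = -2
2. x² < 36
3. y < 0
Yes

Take x = 0, y = -2. Substituting into each constraint:
  (1) -2(0) + (-2) = -2 ✓
  (2) x² = (0)² = 0, and 0 < 36 ✓
  (3) -2 < 0 ✓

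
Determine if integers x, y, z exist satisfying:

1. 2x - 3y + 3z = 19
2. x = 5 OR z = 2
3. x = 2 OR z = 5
Yes

Take x = 2, y = -3, z = 2. Substituting into each constraint:
  (1) 2(2) - 3(-3) + 3(2) = 19 ✓
  (2) z = 2, target 2 ✓ (second branch holds)
  (3) x = 2, target 2 ✓ (first branch holds)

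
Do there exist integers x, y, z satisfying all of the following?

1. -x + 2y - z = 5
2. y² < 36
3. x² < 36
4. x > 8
No

A contradictory subset is {x² < 36, x > 8}. No integer assignment can satisfy these jointly:

  - x² < 36: restricts x to |x| ≤ 5
  - x > 8: bounds one variable relative to a constant

Direct contradiction: the bounds on x require x ≥ 9 and x ≤ 5 simultaneously, which is empty.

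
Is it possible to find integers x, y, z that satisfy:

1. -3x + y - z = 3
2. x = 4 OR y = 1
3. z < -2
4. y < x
Yes

Take x = 2, y = 1, z = -8. Substituting into each constraint:
  (1) -3(2) + 1 + 8 = 3 ✓
  (2) y = 1, target 1 ✓ (second branch holds)
  (3) -8 < -2 ✓
  (4) 1 < 2 ✓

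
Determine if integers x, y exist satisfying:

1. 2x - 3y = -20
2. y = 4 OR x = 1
Yes

Take x = -4, y = 4. Substituting into each constraint:
  (1) 2(-4) - 3(4) = -20 ✓
  (2) y = 4, target 4 ✓ (first branch holds)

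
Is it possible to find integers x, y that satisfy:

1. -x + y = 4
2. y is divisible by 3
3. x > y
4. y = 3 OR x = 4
No

A contradictory subset is {-x + y = 4, x > y}. No integer assignment can satisfy these jointly:

  - -x + y = 4: is a linear equation tying the variables together
  - x > y: bounds one variable relative to another variable

From the equation, x − y = -4, i.e. x − y = -4; but x > y requires x − y ≥ 1. Contradiction.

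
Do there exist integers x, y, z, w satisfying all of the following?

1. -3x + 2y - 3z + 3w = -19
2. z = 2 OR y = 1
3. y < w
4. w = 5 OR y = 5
Yes

Take x = 12, y = 4, z = 2, w = 5. Substituting into each constraint:
  (1) -3(12) + 2(4) - 3(2) + 3(5) = -19 ✓
  (2) z = 2, target 2 ✓ (first branch holds)
  (3) 4 < 5 ✓
  (4) w = 5, target 5 ✓ (first branch holds)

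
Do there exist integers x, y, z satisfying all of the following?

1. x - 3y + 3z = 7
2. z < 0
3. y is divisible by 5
Yes

Take x = 10, y = 0, z = -1. Substituting into each constraint:
  (1) 10 - 3(0) + 3(-1) = 7 ✓
  (2) -1 < 0 ✓
  (3) 0 = 5 × 0, remainder 0 ✓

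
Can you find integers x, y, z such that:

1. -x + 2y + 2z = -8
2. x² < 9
Yes

Take x = 0, y = 0, z = -4. Substituting into each constraint:
  (1) 0 + 2(0) + 2(-4) = -8 ✓
  (2) x² = (0)² = 0, and 0 < 9 ✓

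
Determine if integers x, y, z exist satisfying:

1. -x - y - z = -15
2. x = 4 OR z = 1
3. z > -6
Yes

Take x = 4, y = 11, z = 0. Substituting into each constraint:
  (1) (-4) + (-11) + 0 = -15 ✓
  (2) x = 4, target 4 ✓ (first branch holds)
  (3) 0 > -6 ✓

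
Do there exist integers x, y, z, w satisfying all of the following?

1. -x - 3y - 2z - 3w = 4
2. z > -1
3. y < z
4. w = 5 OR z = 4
Yes

Take x = 0, y = 3, z = 4, w = -7. Substituting into each constraint:
  (1) 0 - 3(3) - 2(4) - 3(-7) = 4 ✓
  (2) 4 > -1 ✓
  (3) 3 < 4 ✓
  (4) z = 4, target 4 ✓ (second branch holds)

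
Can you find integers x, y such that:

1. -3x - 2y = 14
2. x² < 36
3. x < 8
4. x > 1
Yes

Take x = 2, y = -10. Substituting into each constraint:
  (1) -3(2) - 2(-10) = 14 ✓
  (2) x² = (2)² = 4, and 4 < 36 ✓
  (3) 2 < 8 ✓
  (4) 2 > 1 ✓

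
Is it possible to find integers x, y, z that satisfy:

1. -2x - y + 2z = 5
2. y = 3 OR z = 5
Yes

Take x = 0, y = 5, z = 5. Substituting into each constraint:
  (1) -2(0) + (-5) + 2(5) = 5 ✓
  (2) z = 5, target 5 ✓ (second branch holds)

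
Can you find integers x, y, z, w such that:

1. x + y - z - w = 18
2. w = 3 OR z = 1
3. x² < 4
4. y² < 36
Yes

Take x = -1, y = 0, z = -22, w = 3. Substituting into each constraint:
  (1) (-1) + 0 + 22 + (-3) = 18 ✓
  (2) w = 3, target 3 ✓ (first branch holds)
  (3) x² = (-1)² = 1, and 1 < 4 ✓
  (4) y² = (0)² = 0, and 0 < 36 ✓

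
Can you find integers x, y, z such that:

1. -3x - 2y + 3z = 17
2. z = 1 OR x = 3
Yes

Take x = 4, y = -13, z = 1. Substituting into each constraint:
  (1) -3(4) - 2(-13) + 3(1) = 17 ✓
  (2) z = 1, target 1 ✓ (first branch holds)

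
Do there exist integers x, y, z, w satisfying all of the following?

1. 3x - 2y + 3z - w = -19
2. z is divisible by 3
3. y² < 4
Yes

Take x = 0, y = 1, z = 0, w = 17. Substituting into each constraint:
  (1) 3(0) - 2(1) + 3(0) + (-17) = -19 ✓
  (2) 0 = 3 × 0, remainder 0 ✓
  (3) y² = (1)² = 1, and 1 < 4 ✓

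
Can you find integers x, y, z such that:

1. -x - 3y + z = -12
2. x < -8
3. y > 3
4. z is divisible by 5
Yes

Take x = -9, y = 7, z = 0. Substituting into each constraint:
  (1) 9 - 3(7) + 0 = -12 ✓
  (2) -9 < -8 ✓
  (3) 7 > 3 ✓
  (4) 0 = 5 × 0, remainder 0 ✓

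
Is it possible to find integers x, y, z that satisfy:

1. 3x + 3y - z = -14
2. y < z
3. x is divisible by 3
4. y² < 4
Yes

Take x = 0, y = -1, z = 11. Substituting into each constraint:
  (1) 3(0) + 3(-1) + (-11) = -14 ✓
  (2) -1 < 11 ✓
  (3) 0 = 3 × 0, remainder 0 ✓
  (4) y² = (-1)² = 1, and 1 < 4 ✓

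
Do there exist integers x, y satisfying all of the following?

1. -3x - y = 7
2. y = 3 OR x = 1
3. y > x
No

The full constraint system is jointly infeasible over the integers. Each constraint and what it forces:

  - -3x - y = 7: is a linear equation tying the variables together
  - y = 3 OR x = 1: forces a choice: either y = 3 or x = 1
  - y > x: bounds one variable relative to another variable

Split on the disjunction (y = 3 OR x = 1):
  • If y = 3: with y = 3, every remaining term of the linear equation is divisible by 3, so the left side is ≡ 0 (mod 3); but the right side 10 ≡ 1 (mod 3). No integers can satisfy it.
  • If x = 1: the equation forces y = -10, giving (x, y) = (1, -10), which violates y > x.
Both branches are infeasible, so the system has no integer solution.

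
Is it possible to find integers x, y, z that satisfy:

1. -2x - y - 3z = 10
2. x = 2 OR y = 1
Yes

Take x = 2, y = 1, z = -5. Substituting into each constraint:
  (1) -2(2) + (-1) - 3(-5) = 10 ✓
  (2) x = 2, target 2 ✓ (first branch holds)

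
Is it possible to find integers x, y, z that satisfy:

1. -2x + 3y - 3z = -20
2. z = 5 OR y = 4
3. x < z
Yes

Take x = 4, y = 1, z = 5. Substituting into each constraint:
  (1) -2(4) + 3(1) - 3(5) = -20 ✓
  (2) z = 5, target 5 ✓ (first branch holds)
  (3) 4 < 5 ✓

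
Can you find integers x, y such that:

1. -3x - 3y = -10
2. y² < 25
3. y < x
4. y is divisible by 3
No

Even the single constraint (-3x - 3y = -10) is infeasible over the integers.

  - -3x - 3y = -10: every term on the left is divisible by 3, so the LHS ≡ 0 (mod 3), but the RHS -10 is not — no integer solution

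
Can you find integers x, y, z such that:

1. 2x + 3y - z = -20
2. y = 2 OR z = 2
Yes

Take x = -15, y = 4, z = 2. Substituting into each constraint:
  (1) 2(-15) + 3(4) + (-2) = -20 ✓
  (2) z = 2, target 2 ✓ (second branch holds)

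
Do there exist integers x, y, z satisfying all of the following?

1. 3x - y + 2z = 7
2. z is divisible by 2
Yes

Take x = 1, y = 0, z = 2. Substituting into each constraint:
  (1) 3(1) + 0 + 2(2) = 7 ✓
  (2) 2 = 2 × 1, remainder 0 ✓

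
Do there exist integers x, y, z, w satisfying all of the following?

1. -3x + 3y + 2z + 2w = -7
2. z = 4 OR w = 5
Yes

Take x = 5, y = 0, z = 4, w = 0. Substituting into each constraint:
  (1) -3(5) + 3(0) + 2(4) + 2(0) = -7 ✓
  (2) z = 4, target 4 ✓ (first branch holds)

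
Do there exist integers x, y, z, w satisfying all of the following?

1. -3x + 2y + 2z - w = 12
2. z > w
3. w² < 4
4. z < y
Yes

Take x = -3, y = 1, z = 0, w = -1. Substituting into each constraint:
  (1) -3(-3) + 2(1) + 2(0) + 1 = 12 ✓
  (2) 0 > -1 ✓
  (3) w² = (-1)² = 1, and 1 < 4 ✓
  (4) 0 < 1 ✓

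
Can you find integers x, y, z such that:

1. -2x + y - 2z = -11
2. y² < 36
Yes

Take x = 6, y = 1, z = 0. Substituting into each constraint:
  (1) -2(6) + 1 - 2(0) = -11 ✓
  (2) y² = (1)² = 1, and 1 < 36 ✓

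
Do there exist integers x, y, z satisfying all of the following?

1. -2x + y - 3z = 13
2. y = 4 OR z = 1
Yes

Take x = 0, y = 16, z = 1. Substituting into each constraint:
  (1) -2(0) + 16 - 3(1) = 13 ✓
  (2) z = 1, target 1 ✓ (second branch holds)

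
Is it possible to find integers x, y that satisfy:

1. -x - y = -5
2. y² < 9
Yes

Take x = 5, y = 0. Substituting into each constraint:
  (1) (-5) + 0 = -5 ✓
  (2) y² = (0)² = 0, and 0 < 9 ✓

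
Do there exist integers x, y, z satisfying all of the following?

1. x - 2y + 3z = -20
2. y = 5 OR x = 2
Yes

Take x = 2, y = 2, z = -6. Substituting into each constraint:
  (1) 2 - 2(2) + 3(-6) = -20 ✓
  (2) x = 2, target 2 ✓ (second branch holds)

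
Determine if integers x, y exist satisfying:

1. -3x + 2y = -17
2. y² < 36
Yes

Take x = 7, y = 2. Substituting into each constraint:
  (1) -3(7) + 2(2) = -17 ✓
  (2) y² = (2)² = 4, and 4 < 36 ✓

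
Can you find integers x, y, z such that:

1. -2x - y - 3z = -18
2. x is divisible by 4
Yes

Take x = 0, y = 0, z = 6. Substituting into each constraint:
  (1) -2(0) + 0 - 3(6) = -18 ✓
  (2) 0 = 4 × 0, remainder 0 ✓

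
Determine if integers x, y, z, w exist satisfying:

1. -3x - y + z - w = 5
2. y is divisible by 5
Yes

Take x = 0, y = 0, z = 5, w = 0. Substituting into each constraint:
  (1) -3(0) + 0 + 5 + 0 = 5 ✓
  (2) 0 = 5 × 0, remainder 0 ✓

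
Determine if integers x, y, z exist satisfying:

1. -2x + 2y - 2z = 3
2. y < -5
No

Even the single constraint (-2x + 2y - 2z = 3) is infeasible over the integers.

  - -2x + 2y - 2z = 3: every term on the left is divisible by 2, so the LHS ≡ 0 (mod 2), but the RHS 3 is not — no integer solution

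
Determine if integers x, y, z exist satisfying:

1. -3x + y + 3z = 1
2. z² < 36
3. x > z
Yes

Take x = 1, y = 4, z = 0. Substituting into each constraint:
  (1) -3(1) + 4 + 3(0) = 1 ✓
  (2) z² = (0)² = 0, and 0 < 36 ✓
  (3) 1 > 0 ✓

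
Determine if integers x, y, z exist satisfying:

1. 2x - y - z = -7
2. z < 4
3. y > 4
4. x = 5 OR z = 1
Yes

Take x = 0, y = 6, z = 1. Substituting into each constraint:
  (1) 2(0) + (-6) + (-1) = -7 ✓
  (2) 1 < 4 ✓
  (3) 6 > 4 ✓
  (4) z = 1, target 1 ✓ (second branch holds)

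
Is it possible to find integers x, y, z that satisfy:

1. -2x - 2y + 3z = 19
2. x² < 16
Yes

Take x = 0, y = 1, z = 7. Substituting into each constraint:
  (1) -2(0) - 2(1) + 3(7) = 19 ✓
  (2) x² = (0)² = 0, and 0 < 16 ✓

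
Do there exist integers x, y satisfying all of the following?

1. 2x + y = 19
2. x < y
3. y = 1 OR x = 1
Yes

Take x = 1, y = 17. Substituting into each constraint:
  (1) 2(1) + 17 = 19 ✓
  (2) 1 < 17 ✓
  (3) x = 1, target 1 ✓ (second branch holds)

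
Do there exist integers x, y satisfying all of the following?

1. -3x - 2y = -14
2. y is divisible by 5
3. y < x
Yes

Take x = 8, y = -5. Substituting into each constraint:
  (1) -3(8) - 2(-5) = -14 ✓
  (2) -5 = 5 × -1, remainder 0 ✓
  (3) -5 < 8 ✓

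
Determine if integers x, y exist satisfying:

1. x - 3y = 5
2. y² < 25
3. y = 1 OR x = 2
Yes

Take x = 8, y = 1. Substituting into each constraint:
  (1) 8 - 3(1) = 5 ✓
  (2) y² = (1)² = 1, and 1 < 25 ✓
  (3) y = 1, target 1 ✓ (first branch holds)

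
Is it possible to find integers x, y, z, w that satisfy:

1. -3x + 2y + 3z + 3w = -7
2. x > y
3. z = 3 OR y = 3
Yes

Take x = 5, y = 4, z = 3, w = -3. Substituting into each constraint:
  (1) -3(5) + 2(4) + 3(3) + 3(-3) = -7 ✓
  (2) 5 > 4 ✓
  (3) z = 3, target 3 ✓ (first branch holds)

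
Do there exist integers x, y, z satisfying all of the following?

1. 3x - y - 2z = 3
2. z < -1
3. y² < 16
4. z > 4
No

A contradictory subset is {z < -1, z > 4}. No integer assignment can satisfy these jointly:

  - z < -1: bounds one variable relative to a constant
  - z > 4: bounds one variable relative to a constant

Direct contradiction: the bounds on z require z ≥ 5 and z ≤ -2 simultaneously, which is empty.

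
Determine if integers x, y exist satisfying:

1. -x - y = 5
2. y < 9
Yes

Take x = 0, y = -5. Substituting into each constraint:
  (1) 0 + 5 = 5 ✓
  (2) -5 < 9 ✓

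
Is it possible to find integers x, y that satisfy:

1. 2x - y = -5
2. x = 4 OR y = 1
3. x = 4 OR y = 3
Yes

Take x = 4, y = 13. Substituting into each constraint:
  (1) 2(4) + (-13) = -5 ✓
  (2) x = 4, target 4 ✓ (first branch holds)
  (3) x = 4, target 4 ✓ (first branch holds)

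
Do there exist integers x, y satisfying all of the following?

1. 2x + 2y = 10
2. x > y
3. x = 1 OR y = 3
No

The full constraint system is jointly infeasible over the integers. Each constraint and what it forces:

  - 2x + 2y = 10: is a linear equation tying the variables together
  - x > y: bounds one variable relative to another variable
  - x = 1 OR y = 3: forces a choice: either x = 1 or y = 3

Split on the disjunction (x = 1 OR y = 3):
  • If x = 1: the equation forces y = 4, giving (x, y) = (1, 4), which violates x > y.
  • If y = 3: the equation forces x = 2, giving (y, x) = (3, 2), which violates x > y.
Both branches are infeasible, so the system has no integer solution.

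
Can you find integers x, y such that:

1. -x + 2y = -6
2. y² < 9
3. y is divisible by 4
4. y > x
No

A contradictory subset is {-x + 2y = -6, y² < 9, y > x}. No integer assignment can satisfy these jointly:

  - -x + 2y = -6: is a linear equation tying the variables together
  - y² < 9: restricts y to |y| ≤ 2
  - y > x: bounds one variable relative to another variable

Propagating the comparison: x < y and y ≤ 2 give x ≤ 1. Range argument: with x ∈ [−∞, 1], y ∈ [-2, 2], the left side of the equation is at least -5, but the right side is -6 < -5. No integer solution exists.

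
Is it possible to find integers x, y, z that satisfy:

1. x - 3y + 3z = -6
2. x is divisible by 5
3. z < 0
Yes

Take x = 0, y = 0, z = -2. Substituting into each constraint:
  (1) 0 - 3(0) + 3(-2) = -6 ✓
  (2) 0 = 5 × 0, remainder 0 ✓
  (3) -2 < 0 ✓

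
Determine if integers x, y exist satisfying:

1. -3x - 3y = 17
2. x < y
No

Even the single constraint (-3x - 3y = 17) is infeasible over the integers.

  - -3x - 3y = 17: every term on the left is divisible by 3, so the LHS ≡ 0 (mod 3), but the RHS 17 is not — no integer solution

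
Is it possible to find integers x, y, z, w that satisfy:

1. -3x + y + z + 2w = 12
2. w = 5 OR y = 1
Yes

Take x = 0, y = 2, z = 0, w = 5. Substituting into each constraint:
  (1) -3(0) + 2 + 0 + 2(5) = 12 ✓
  (2) w = 5, target 5 ✓ (first branch holds)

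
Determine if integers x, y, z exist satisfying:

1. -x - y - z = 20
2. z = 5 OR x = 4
Yes

Take x = 4, y = 0, z = -24. Substituting into each constraint:
  (1) (-4) + 0 + 24 = 20 ✓
  (2) x = 4, target 4 ✓ (second branch holds)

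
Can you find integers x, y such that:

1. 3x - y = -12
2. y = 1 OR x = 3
Yes

Take x = 3, y = 21. Substituting into each constraint:
  (1) 3(3) + (-21) = -12 ✓
  (2) x = 3, target 3 ✓ (second branch holds)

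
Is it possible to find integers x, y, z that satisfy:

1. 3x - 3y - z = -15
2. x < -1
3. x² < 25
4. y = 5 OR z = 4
Yes

Take x = -2, y = 5, z = -6. Substituting into each constraint:
  (1) 3(-2) - 3(5) + 6 = -15 ✓
  (2) -2 < -1 ✓
  (3) x² = (-2)² = 4, and 4 < 25 ✓
  (4) y = 5, target 5 ✓ (first branch holds)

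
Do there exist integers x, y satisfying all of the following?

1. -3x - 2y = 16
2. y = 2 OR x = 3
No

The full constraint system is jointly infeasible over the integers. Each constraint and what it forces:

  - -3x - 2y = 16: is a linear equation tying the variables together
  - y = 2 OR x = 3: forces a choice: either y = 2 or x = 3

Split on the disjunction (y = 2 OR x = 3):
  • If y = 2: with y = 2, every remaining term of the linear equation is divisible by 3, so the left side is ≡ 0 (mod 3); but the right side 20 ≡ 2 (mod 3). No integers can satisfy it.
  • If x = 3: with x = 3, every remaining term of the linear equation is divisible by 2, so the left side is ≡ 0 (mod 2); but the right side 25 ≡ 1 (mod 2). No integers can satisfy it.
Both branches are infeasible, so the system has no integer solution.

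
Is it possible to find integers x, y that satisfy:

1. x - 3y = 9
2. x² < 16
Yes

Take x = 0, y = -3. Substituting into each constraint:
  (1) 0 - 3(-3) = 9 ✓
  (2) x² = (0)² = 0, and 0 < 16 ✓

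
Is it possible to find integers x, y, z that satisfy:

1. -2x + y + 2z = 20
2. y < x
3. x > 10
Yes

Take x = 11, y = 0, z = 21. Substituting into each constraint:
  (1) -2(11) + 0 + 2(21) = 20 ✓
  (2) 0 < 11 ✓
  (3) 11 > 10 ✓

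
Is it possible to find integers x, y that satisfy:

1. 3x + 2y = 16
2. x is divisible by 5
Yes

Take x = 0, y = 8. Substituting into each constraint:
  (1) 3(0) + 2(8) = 16 ✓
  (2) 0 = 5 × 0, remainder 0 ✓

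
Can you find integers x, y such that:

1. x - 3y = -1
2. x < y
Yes

Take x = -1, y = 0. Substituting into each constraint:
  (1) (-1) - 3(0) = -1 ✓
  (2) -1 < 0 ✓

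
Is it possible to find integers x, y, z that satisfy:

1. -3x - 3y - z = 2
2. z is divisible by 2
Yes

Take x = 0, y = 0, z = -2. Substituting into each constraint:
  (1) -3(0) - 3(0) + 2 = 2 ✓
  (2) -2 = 2 × -1, remainder 0 ✓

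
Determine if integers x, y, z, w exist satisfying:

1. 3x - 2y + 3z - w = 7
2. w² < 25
Yes

Take x = 3, y = 0, z = 0, w = 2. Substituting into each constraint:
  (1) 3(3) - 2(0) + 3(0) + (-2) = 7 ✓
  (2) w² = (2)² = 4, and 4 < 25 ✓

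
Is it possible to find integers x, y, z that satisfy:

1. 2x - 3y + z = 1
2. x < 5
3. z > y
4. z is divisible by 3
Yes

Take x = -1, y = -1, z = 0. Substituting into each constraint:
  (1) 2(-1) - 3(-1) + 0 = 1 ✓
  (2) -1 < 5 ✓
  (3) 0 > -1 ✓
  (4) 0 = 3 × 0, remainder 0 ✓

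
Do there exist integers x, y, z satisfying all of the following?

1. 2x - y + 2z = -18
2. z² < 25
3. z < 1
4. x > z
Yes

Take x = 1, y = 20, z = 0. Substituting into each constraint:
  (1) 2(1) + (-20) + 2(0) = -18 ✓
  (2) z² = (0)² = 0, and 0 < 25 ✓
  (3) 0 < 1 ✓
  (4) 1 > 0 ✓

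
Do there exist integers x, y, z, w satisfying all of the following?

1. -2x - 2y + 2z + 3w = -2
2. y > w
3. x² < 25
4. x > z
Yes

Take x = 0, y = 3, z = -1, w = 2. Substituting into each constraint:
  (1) -2(0) - 2(3) + 2(-1) + 3(2) = -2 ✓
  (2) 3 > 2 ✓
  (3) x² = (0)² = 0, and 0 < 25 ✓
  (4) 0 > -1 ✓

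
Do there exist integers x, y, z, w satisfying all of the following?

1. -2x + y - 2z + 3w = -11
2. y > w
Yes

Take x = 4, y = 0, z = 0, w = -1. Substituting into each constraint:
  (1) -2(4) + 0 - 2(0) + 3(-1) = -11 ✓
  (2) 0 > -1 ✓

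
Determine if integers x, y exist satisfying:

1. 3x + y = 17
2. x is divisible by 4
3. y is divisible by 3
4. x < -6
No

A contradictory subset is {3x + y = 17, y is divisible by 3}. No integer assignment can satisfy these jointly:

  - 3x + y = 17: is a linear equation tying the variables together
  - y is divisible by 3: restricts y to multiples of 3

Modular obstruction: writing y = 3y', every remaining term of the linear equation is divisible by 3, so the left side is ≡ 0 (mod 3); but the right side 17 ≡ 2 (mod 3). No integers can satisfy it.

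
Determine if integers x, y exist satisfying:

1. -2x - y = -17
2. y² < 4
Yes

Take x = 9, y = -1. Substituting into each constraint:
  (1) -2(9) + 1 = -17 ✓
  (2) y² = (-1)² = 1, and 1 < 4 ✓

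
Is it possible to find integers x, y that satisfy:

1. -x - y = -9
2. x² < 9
Yes

Take x = 0, y = 9. Substituting into each constraint:
  (1) 0 + (-9) = -9 ✓
  (2) x² = (0)² = 0, and 0 < 9 ✓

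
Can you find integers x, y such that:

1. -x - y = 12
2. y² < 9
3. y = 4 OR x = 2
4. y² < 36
No

A contradictory subset is {-x - y = 12, y² < 9, y = 4 OR x = 2}. No integer assignment can satisfy these jointly:

  - -x - y = 12: is a linear equation tying the variables together
  - y² < 9: restricts y to |y| ≤ 2
  - y = 4 OR x = 2: forces a choice: either y = 4 or x = 2

Split on the disjunction (y = 4 OR x = 2):
  • If y = 4: this contradicts y² < 9, which requires |y| ≤ 2.
  • If x = 2: the equation forces y = -14, but y² < 9 requires |y| ≤ 2.
Both branches are infeasible, so the system has no integer solution.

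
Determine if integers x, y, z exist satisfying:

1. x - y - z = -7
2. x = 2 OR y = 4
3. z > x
Yes

Take x = 2, y = 6, z = 3. Substituting into each constraint:
  (1) 2 + (-6) + (-3) = -7 ✓
  (2) x = 2, target 2 ✓ (first branch holds)
  (3) 3 > 2 ✓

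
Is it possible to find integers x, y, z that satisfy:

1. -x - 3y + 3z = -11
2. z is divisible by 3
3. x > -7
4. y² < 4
Yes

Take x = 11, y = 0, z = 0. Substituting into each constraint:
  (1) (-11) - 3(0) + 3(0) = -11 ✓
  (2) 0 = 3 × 0, remainder 0 ✓
  (3) 11 > -7 ✓
  (4) y² = (0)² = 0, and 0 < 4 ✓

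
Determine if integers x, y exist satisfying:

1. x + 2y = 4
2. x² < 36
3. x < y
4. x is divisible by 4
Yes

Take x = 0, y = 2. Substituting into each constraint:
  (1) 0 + 2(2) = 4 ✓
  (2) x² = (0)² = 0, and 0 < 36 ✓
  (3) 0 < 2 ✓
  (4) 0 = 4 × 0, remainder 0 ✓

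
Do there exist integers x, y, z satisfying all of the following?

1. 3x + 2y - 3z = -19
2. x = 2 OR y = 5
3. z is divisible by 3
Yes

Take x = 2, y = 1, z = 9. Substituting into each constraint:
  (1) 3(2) + 2(1) - 3(9) = -19 ✓
  (2) x = 2, target 2 ✓ (first branch holds)
  (3) 9 = 3 × 3, remainder 0 ✓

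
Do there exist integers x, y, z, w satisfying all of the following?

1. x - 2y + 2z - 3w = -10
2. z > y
Yes

Take x = -12, y = -1, z = 0, w = 0. Substituting into each constraint:
  (1) (-12) - 2(-1) + 2(0) - 3(0) = -10 ✓
  (2) 0 > -1 ✓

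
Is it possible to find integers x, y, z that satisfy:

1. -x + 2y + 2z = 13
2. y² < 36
Yes

Take x = 1, y = 0, z = 7. Substituting into each constraint:
  (1) (-1) + 2(0) + 2(7) = 13 ✓
  (2) y² = (0)² = 0, and 0 < 36 ✓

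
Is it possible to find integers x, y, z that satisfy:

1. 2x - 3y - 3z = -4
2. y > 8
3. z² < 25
Yes

Take x = 13, y = 10, z = 0. Substituting into each constraint:
  (1) 2(13) - 3(10) - 3(0) = -4 ✓
  (2) 10 > 8 ✓
  (3) z² = (0)² = 0, and 0 < 25 ✓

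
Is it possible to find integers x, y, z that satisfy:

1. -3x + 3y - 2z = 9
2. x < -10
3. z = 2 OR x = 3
No

The full constraint system is jointly infeasible over the integers. Each constraint and what it forces:

  - -3x + 3y - 2z = 9: is a linear equation tying the variables together
  - x < -10: bounds one variable relative to a constant
  - z = 2 OR x = 3: forces a choice: either z = 2 or x = 3

Split on the disjunction (z = 2 OR x = 3):
  • If z = 2: with z = 2, every remaining term of the linear equation is divisible by 3, so the left side is ≡ 0 (mod 3); but the right side 13 ≡ 1 (mod 3). No integers can satisfy it.
  • If x = 3: this contradicts the bound x ≤ -11.
Both branches are infeasible, so the system has no integer solution.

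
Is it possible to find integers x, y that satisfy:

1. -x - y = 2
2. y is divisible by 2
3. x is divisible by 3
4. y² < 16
Yes

Take x = 0, y = -2. Substituting into each constraint:
  (1) 0 + 2 = 2 ✓
  (2) -2 = 2 × -1, remainder 0 ✓
  (3) 0 = 3 × 0, remainder 0 ✓
  (4) y² = (-2)² = 4, and 4 < 16 ✓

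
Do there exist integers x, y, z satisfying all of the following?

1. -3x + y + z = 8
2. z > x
Yes

Take x = -1, y = 5, z = 0. Substituting into each constraint:
  (1) -3(-1) + 5 + 0 = 8 ✓
  (2) 0 > -1 ✓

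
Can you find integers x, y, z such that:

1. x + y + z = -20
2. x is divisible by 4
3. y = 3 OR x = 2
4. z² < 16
Yes

Take x = -24, y = 3, z = 1. Substituting into each constraint:
  (1) (-24) + 3 + 1 = -20 ✓
  (2) -24 = 4 × -6, remainder 0 ✓
  (3) y = 3, target 3 ✓ (first branch holds)
  (4) z² = (1)² = 1, and 1 < 16 ✓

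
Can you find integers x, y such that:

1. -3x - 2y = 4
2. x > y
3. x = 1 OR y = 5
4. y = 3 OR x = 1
No

A contradictory subset is {-3x - 2y = 4, x > y, x = 1 OR y = 5}. No integer assignment can satisfy these jointly:

  - -3x - 2y = 4: is a linear equation tying the variables together
  - x > y: bounds one variable relative to another variable
  - x = 1 OR y = 5: forces a choice: either x = 1 or y = 5

Split on the disjunction (x = 1 OR y = 5):
  • If x = 1: with x = 1, every remaining term of the linear equation is divisible by 2, so the left side is ≡ 0 (mod 2); but the right side 7 ≡ 1 (mod 2). No integers can satisfy it.
  • If y = 5: with y = 5, every remaining term of the linear equation is divisible by 3, so the left side is ≡ 0 (mod 3); but the right side 14 ≡ 2 (mod 3). No integers can satisfy it.
Both branches are infeasible, so the system has no integer solution.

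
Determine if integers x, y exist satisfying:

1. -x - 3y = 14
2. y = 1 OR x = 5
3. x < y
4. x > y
No

A contradictory subset is {x < y, x > y}. No integer assignment can satisfy these jointly:

  - x < y: bounds one variable relative to another variable
  - x > y: bounds one variable relative to another variable

Direct contradiction: y > x and x > y cannot both hold.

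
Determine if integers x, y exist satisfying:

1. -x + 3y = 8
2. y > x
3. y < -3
Yes

Take x = -20, y = -4. Substituting into each constraint:
  (1) 20 + 3(-4) = 8 ✓
  (2) -4 > -20 ✓
  (3) -4 < -3 ✓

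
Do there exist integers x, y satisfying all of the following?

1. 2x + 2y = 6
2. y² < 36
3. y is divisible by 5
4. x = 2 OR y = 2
No

A contradictory subset is {2x + 2y = 6, y is divisible by 5, x = 2 OR y = 2}. No integer assignment can satisfy these jointly:

  - 2x + 2y = 6: is a linear equation tying the variables together
  - y is divisible by 5: restricts y to multiples of 5
  - x = 2 OR y = 2: forces a choice: either x = 2 or y = 2

Split on the disjunction (x = 2 OR y = 2):
  • If x = 2: with x = 2, writing y = 5y', every remaining term of the linear equation is divisible by 10, so the left side is ≡ 0 (mod 10); but the right side 2 ≡ 2 (mod 10). No integers can satisfy it.
  • If y = 2: this contradicts the divisibility constraint — 2 is not a multiple of 5.
Both branches are infeasible, so the system has no integer solution.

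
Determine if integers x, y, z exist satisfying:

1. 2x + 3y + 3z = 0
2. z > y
Yes

Take x = 3, y = -2, z = 0. Substituting into each constraint:
  (1) 2(3) + 3(-2) + 3(0) = 0 ✓
  (2) 0 > -2 ✓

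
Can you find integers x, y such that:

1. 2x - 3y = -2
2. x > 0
Yes

Take x = 2, y = 2. Substituting into each constraint:
  (1) 2(2) - 3(2) = -2 ✓
  (2) 2 > 0 ✓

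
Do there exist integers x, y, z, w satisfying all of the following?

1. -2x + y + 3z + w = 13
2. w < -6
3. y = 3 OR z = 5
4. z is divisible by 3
Yes

Take x = -9, y = 3, z = 0, w = -8. Substituting into each constraint:
  (1) -2(-9) + 3 + 3(0) + (-8) = 13 ✓
  (2) -8 < -6 ✓
  (3) y = 3, target 3 ✓ (first branch holds)
  (4) 0 = 3 × 0, remainder 0 ✓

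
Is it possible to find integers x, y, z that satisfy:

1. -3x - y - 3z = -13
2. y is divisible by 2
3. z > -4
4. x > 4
Yes

Take x = 5, y = -2, z = 0. Substituting into each constraint:
  (1) -3(5) + 2 - 3(0) = -13 ✓
  (2) -2 = 2 × -1, remainder 0 ✓
  (3) 0 > -4 ✓
  (4) 5 > 4 ✓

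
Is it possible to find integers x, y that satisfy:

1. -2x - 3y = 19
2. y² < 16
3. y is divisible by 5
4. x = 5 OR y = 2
No

A contradictory subset is {-2x - 3y = 19, y is divisible by 5, x = 5 OR y = 2}. No integer assignment can satisfy these jointly:

  - -2x - 3y = 19: is a linear equation tying the variables together
  - y is divisible by 5: restricts y to multiples of 5
  - x = 5 OR y = 2: forces a choice: either x = 5 or y = 2

Split on the disjunction (x = 5 OR y = 2):
  • If x = 5: with x = 5, writing y = 5y', every remaining term of the linear equation is divisible by 15, so the left side is ≡ 0 (mod 15); but the right side 29 ≡ 14 (mod 15). No integers can satisfy it.
  • If y = 2: this contradicts the divisibility constraint — 2 is not a multiple of 5.
Both branches are infeasible, so the system has no integer solution.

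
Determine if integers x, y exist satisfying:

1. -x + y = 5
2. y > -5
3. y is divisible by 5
Yes

Take x = -5, y = 0. Substituting into each constraint:
  (1) 5 + 0 = 5 ✓
  (2) 0 > -5 ✓
  (3) 0 = 5 × 0, remainder 0 ✓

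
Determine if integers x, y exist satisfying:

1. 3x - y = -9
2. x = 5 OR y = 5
Yes

Take x = 5, y = 24. Substituting into each constraint:
  (1) 3(5) + (-24) = -9 ✓
  (2) x = 5, target 5 ✓ (first branch holds)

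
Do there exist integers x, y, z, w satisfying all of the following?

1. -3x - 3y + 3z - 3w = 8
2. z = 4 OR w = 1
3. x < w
No

Even the single constraint (-3x - 3y + 3z - 3w = 8) is infeasible over the integers.

  - -3x - 3y + 3z - 3w = 8: every term on the left is divisible by 3, so the LHS ≡ 0 (mod 3), but the RHS 8 is not — no integer solution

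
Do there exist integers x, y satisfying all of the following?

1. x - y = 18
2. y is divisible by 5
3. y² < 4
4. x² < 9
No

The full constraint system is jointly infeasible over the integers. Each constraint and what it forces:

  - x - y = 18: is a linear equation tying the variables together
  - y is divisible by 5: restricts y to multiples of 5
  - y² < 4: restricts y to |y| ≤ 1
  - x² < 9: restricts x to |x| ≤ 2

Range argument: with x ∈ [-2, 2], y ∈ [-1, 1], the left side of the equation is at most 3, but the right side is 18 > 3. No integer solution exists.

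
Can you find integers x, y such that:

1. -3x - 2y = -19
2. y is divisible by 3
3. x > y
No

A contradictory subset is {-3x - 2y = -19, y is divisible by 3}. No integer assignment can satisfy these jointly:

  - -3x - 2y = -19: is a linear equation tying the variables together
  - y is divisible by 3: restricts y to multiples of 3

Modular obstruction: writing y = 3y', every remaining term of the linear equation is divisible by 3, so the left side is ≡ 0 (mod 3); but the right side -19 ≡ 2 (mod 3). No integers can satisfy it.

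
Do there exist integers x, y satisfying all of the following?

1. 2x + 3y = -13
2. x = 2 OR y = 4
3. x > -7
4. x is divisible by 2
No

A contradictory subset is {2x + 3y = -13, x = 2 OR y = 4, x > -7}. No integer assignment can satisfy these jointly:

  - 2x + 3y = -13: is a linear equation tying the variables together
  - x = 2 OR y = 4: forces a choice: either x = 2 or y = 4
  - x > -7: bounds one variable relative to a constant

Split on the disjunction (x = 2 OR y = 4):
  • If x = 2: with x = 2, every remaining term of the linear equation is divisible by 3, so the left side is ≡ 0 (mod 3); but the right side -17 ≡ 1 (mod 3). No integers can satisfy it.
  • If y = 4: with y = 4, every remaining term of the linear equation is divisible by 2, so the left side is ≡ 0 (mod 2); but the right side -25 ≡ 1 (mod 2). No integers can satisfy it.
Both branches are infeasible, so the system has no integer solution.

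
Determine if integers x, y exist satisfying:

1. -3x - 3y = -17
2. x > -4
No

Even the single constraint (-3x - 3y = -17) is infeasible over the integers.

  - -3x - 3y = -17: every term on the left is divisible by 3, so the LHS ≡ 0 (mod 3), but the RHS -17 is not — no integer solution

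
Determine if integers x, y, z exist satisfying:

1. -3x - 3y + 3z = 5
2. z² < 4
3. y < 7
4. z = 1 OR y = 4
No

Even the single constraint (-3x - 3y + 3z = 5) is infeasible over the integers.

  - -3x - 3y + 3z = 5: every term on the left is divisible by 3, so the LHS ≡ 0 (mod 3), but the RHS 5 is not — no integer solution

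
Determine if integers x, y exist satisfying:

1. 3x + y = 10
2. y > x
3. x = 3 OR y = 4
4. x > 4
No

A contradictory subset is {3x + y = 10, y > x, x > 4}. No integer assignment can satisfy these jointly:

  - 3x + y = 10: is a linear equation tying the variables together
  - y > x: bounds one variable relative to another variable
  - x > 4: bounds one variable relative to a constant

Propagating the comparison: y > x and x ≥ 5 give y ≥ 6. Range argument: with x ∈ [5, ∞], y ∈ [6, ∞], the left side of the equation is at least 21, but the right side is 10 < 21. No integer solution exists.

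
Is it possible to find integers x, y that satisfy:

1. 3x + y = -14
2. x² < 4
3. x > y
Yes

Take x = 0, y = -14. Substituting into each constraint:
  (1) 3(0) + (-14) = -14 ✓
  (2) x² = (0)² = 0, and 0 < 4 ✓
  (3) 0 > -14 ✓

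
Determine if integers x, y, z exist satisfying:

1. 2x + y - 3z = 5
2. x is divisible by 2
Yes

Take x = 0, y = 5, z = 0. Substituting into each constraint:
  (1) 2(0) + 5 - 3(0) = 5 ✓
  (2) 0 = 2 × 0, remainder 0 ✓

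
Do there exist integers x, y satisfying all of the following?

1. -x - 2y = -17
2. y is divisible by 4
Yes

Take x = 17, y = 0. Substituting into each constraint:
  (1) (-17) - 2(0) = -17 ✓
  (2) 0 = 4 × 0, remainder 0 ✓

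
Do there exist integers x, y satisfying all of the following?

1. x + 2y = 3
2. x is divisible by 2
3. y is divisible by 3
No

A contradictory subset is {x + 2y = 3, x is divisible by 2}. No integer assignment can satisfy these jointly:

  - x + 2y = 3: is a linear equation tying the variables together
  - x is divisible by 2: restricts x to multiples of 2

Modular obstruction: writing x = 2x', every remaining term of the linear equation is divisible by 2, so the left side is ≡ 0 (mod 2); but the right side 3 ≡ 1 (mod 2). No integers can satisfy it.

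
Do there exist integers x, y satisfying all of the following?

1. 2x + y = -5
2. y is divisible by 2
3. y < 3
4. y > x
No

A contradictory subset is {2x + y = -5, y is divisible by 2}. No integer assignment can satisfy these jointly:

  - 2x + y = -5: is a linear equation tying the variables together
  - y is divisible by 2: restricts y to multiples of 2

Modular obstruction: writing y = 2y', every remaining term of the linear equation is divisible by 2, so the left side is ≡ 0 (mod 2); but the right side -5 ≡ 1 (mod 2). No integers can satisfy it.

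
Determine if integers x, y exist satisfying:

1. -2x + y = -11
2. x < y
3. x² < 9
No

The full constraint system is jointly infeasible over the integers. Each constraint and what it forces:

  - -2x + y = -11: is a linear equation tying the variables together
  - x < y: bounds one variable relative to another variable
  - x² < 9: restricts x to |x| ≤ 2

Propagating the comparison: y > x and x ≥ -2 give y ≥ -1. Range argument: with x ∈ [-2, 2], y ∈ [-1, ∞], the left side of the equation is at least -5, but the right side is -11 < -5. No integer solution exists.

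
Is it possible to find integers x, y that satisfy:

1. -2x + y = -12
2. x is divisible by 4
Yes

Take x = 0, y = -12. Substituting into each constraint:
  (1) -2(0) + (-12) = -12 ✓
  (2) 0 = 4 × 0, remainder 0 ✓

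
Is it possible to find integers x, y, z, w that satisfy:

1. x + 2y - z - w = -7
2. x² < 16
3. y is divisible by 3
Yes

Take x = -1, y = 0, z = 6, w = 0. Substituting into each constraint:
  (1) (-1) + 2(0) + (-6) + 0 = -7 ✓
  (2) x² = (-1)² = 1, and 1 < 16 ✓
  (3) 0 = 3 × 0, remainder 0 ✓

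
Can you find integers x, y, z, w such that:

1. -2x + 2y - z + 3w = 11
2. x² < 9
Yes

Take x = 0, y = 0, z = -11, w = 0. Substituting into each constraint:
  (1) -2(0) + 2(0) + 11 + 3(0) = 11 ✓
  (2) x² = (0)² = 0, and 0 < 9 ✓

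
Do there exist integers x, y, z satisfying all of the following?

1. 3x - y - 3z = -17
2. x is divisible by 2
Yes

Take x = 0, y = 17, z = 0. Substituting into each constraint:
  (1) 3(0) + (-17) - 3(0) = -17 ✓
  (2) 0 = 2 × 0, remainder 0 ✓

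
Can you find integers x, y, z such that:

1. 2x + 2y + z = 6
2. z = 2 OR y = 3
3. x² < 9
Yes

Take x = 0, y = 2, z = 2. Substituting into each constraint:
  (1) 2(0) + 2(2) + 2 = 6 ✓
  (2) z = 2, target 2 ✓ (first branch holds)
  (3) x² = (0)² = 0, and 0 < 9 ✓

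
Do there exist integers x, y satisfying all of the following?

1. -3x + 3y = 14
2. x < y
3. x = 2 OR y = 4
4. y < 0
No

Even the single constraint (-3x + 3y = 14) is infeasible over the integers.

  - -3x + 3y = 14: every term on the left is divisible by 3, so the LHS ≡ 0 (mod 3), but the RHS 14 is not — no integer solution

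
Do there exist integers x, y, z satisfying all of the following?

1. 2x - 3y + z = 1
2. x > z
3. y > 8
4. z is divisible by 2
Yes

Take x = 14, y = 9, z = 0. Substituting into each constraint:
  (1) 2(14) - 3(9) + 0 = 1 ✓
  (2) 14 > 0 ✓
  (3) 9 > 8 ✓
  (4) 0 = 2 × 0, remainder 0 ✓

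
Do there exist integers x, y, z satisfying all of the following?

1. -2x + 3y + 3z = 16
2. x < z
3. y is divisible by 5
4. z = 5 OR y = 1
Yes

Take x = -8, y = -5, z = 5. Substituting into each constraint:
  (1) -2(-8) + 3(-5) + 3(5) = 16 ✓
  (2) -8 < 5 ✓
  (3) -5 = 5 × -1, remainder 0 ✓
  (4) z = 5, target 5 ✓ (first branch holds)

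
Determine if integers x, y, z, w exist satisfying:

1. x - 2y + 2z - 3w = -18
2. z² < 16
Yes

Take x = 0, y = 9, z = 0, w = 0. Substituting into each constraint:
  (1) 0 - 2(9) + 2(0) - 3(0) = -18 ✓
  (2) z² = (0)² = 0, and 0 < 16 ✓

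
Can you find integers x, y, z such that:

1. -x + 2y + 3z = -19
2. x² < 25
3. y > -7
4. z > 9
No

The full constraint system is jointly infeasible over the integers. Each constraint and what it forces:

  - -x + 2y + 3z = -19: is a linear equation tying the variables together
  - x² < 25: restricts x to |x| ≤ 4
  - y > -7: bounds one variable relative to a constant
  - z > 9: bounds one variable relative to a constant

Range argument: with x ∈ [-4, 4], y ∈ [-6, ∞], z ∈ [10, ∞], the left side of the equation is at least 14, but the right side is -19 < 14. No integer solution exists.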